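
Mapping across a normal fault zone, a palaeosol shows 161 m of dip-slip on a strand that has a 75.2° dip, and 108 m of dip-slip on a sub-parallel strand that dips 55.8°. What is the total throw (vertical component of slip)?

throw_A = 161 × sin(75.2°) = 155.7 m
throw_B = 108 × sin(55.8°) = 89.32 m
total = 155.7 + 89.32 = 245 m

245 m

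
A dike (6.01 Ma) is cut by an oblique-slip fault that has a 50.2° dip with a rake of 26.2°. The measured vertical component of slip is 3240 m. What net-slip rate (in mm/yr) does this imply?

dip-slip = throw / sin(dip) = 3240 / sin(50.2°) = 4217 m
net slip = dip-slip / sin(rake) = 4217 / sin(26.2°) = 9552 m
rate = 9552 m / 6.01 Ma = 0.00159 m/yr = 1.59 mm/yr

1.59 mm/yr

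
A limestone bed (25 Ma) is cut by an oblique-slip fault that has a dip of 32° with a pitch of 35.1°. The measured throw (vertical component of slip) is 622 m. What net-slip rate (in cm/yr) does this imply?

0.00817 cm/yr

dip-slip = throw / sin(dip) = 622 / sin(32°) = 1174 m
net slip = dip-slip / sin(rake) = 1174 / sin(35.1°) = 2041 m
rate = 2041 m / 25 Ma = 0.0000817 m/yr = 0.00817 cm/yr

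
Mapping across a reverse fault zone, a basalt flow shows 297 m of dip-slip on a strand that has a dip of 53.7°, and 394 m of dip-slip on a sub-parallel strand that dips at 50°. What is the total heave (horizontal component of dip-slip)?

429 m

heave_A = 297 × cos(53.7°) = 175.8 m
heave_B = 394 × cos(50°) = 253.3 m
total = 175.8 + 253.3 = 429 m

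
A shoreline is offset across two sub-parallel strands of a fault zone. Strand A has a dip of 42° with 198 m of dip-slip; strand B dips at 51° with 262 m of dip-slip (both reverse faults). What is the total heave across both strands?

heave_A = 198 × cos(42°) = 147.1 m
heave_B = 262 × cos(51°) = 164.9 m
total = 147.1 + 164.9 = 312 m

312 m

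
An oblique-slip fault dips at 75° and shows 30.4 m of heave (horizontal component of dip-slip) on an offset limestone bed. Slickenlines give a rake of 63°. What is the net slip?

dip-slip = heave / cos(dip) = 30.4 / cos(75°) = 117.5 m
net slip = dip-slip / sin(rake) = 117.5 / sin(63°) = 132 m

132 m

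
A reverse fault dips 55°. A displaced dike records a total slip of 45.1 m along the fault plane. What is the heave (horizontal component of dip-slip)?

25.9 m

heave = dip-slip × cos(dip) = 45.1 m × cos(55°) = 25.9 m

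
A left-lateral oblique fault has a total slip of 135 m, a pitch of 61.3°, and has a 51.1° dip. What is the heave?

74.4 m

dip-slip = net slip × sin(rake) = 135 m × sin(61.3°) = 118.4 m
heave = dip-slip × cos(dip) = 118.4 × cos(51.1°) = 74.4 m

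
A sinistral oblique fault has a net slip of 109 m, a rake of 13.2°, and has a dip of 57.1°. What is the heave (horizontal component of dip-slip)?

dip-slip = net slip × sin(rake) = 109 m × sin(13.2°) = 24.89 m
heave = dip-slip × cos(dip) = 24.89 × cos(57.1°) = 13.5 m

13.5 m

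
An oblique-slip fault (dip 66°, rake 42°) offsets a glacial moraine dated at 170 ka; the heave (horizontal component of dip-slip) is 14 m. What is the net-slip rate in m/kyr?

0.303 m/kyr

dip-slip = heave / cos(dip) = 14 / cos(66°) = 34.42 m
net slip = dip-slip / sin(rake) = 34.42 / sin(42°) = 51.44 m
rate = 51.44 m / 170 ka = 0.000303 m/yr = 0.303 m/kyr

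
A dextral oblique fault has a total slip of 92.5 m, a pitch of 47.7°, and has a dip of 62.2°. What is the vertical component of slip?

60.5 m

dip-slip = net slip × sin(rake) = 92.5 m × sin(47.7°) = 68.42 m
throw = dip-slip × sin(dip) = 68.42 × sin(62.2°) = 60.5 m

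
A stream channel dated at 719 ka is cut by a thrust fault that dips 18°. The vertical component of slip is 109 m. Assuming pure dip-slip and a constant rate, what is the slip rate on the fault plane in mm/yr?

dip-slip = throw / sin(dip) = 109 m / sin(18°) = 352.7 m
rate = 352.7 m / 719 ka = 0.000491 m/yr = 0.491 mm/yr

0.491 mm/yr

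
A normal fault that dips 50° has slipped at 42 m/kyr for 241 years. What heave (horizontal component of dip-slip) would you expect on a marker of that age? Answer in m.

6.51 m

dip-slip = rate × time = 42 m/kyr × 241 years = 10.12 m
heave = dip-slip × cos(dip) = 10.12 × cos(50°) = 6.51 m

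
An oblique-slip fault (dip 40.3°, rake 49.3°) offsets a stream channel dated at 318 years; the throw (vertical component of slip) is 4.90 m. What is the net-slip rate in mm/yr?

31.4 mm/yr

dip-slip = throw / sin(dip) = 4.90 / sin(40.3°) = 7.576 m
net slip = dip-slip / sin(rake) = 7.576 / sin(49.3°) = 9.993 m
rate = 9.993 m / 318 years = 0.0314 m/yr = 31.4 mm/yr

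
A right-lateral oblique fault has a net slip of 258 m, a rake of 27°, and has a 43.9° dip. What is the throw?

81.2 m

dip-slip = net slip × sin(rake) = 258 m × sin(27°) = 117.1 m
throw = dip-slip × sin(dip) = 117.1 × sin(43.9°) = 81.2 m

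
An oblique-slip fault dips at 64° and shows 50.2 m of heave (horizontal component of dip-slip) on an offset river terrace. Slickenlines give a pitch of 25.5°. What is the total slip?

266 m

dip-slip = heave / cos(dip) = 50.2 / cos(64°) = 114.5 m
net slip = dip-slip / sin(rake) = 114.5 / sin(25.5°) = 266 m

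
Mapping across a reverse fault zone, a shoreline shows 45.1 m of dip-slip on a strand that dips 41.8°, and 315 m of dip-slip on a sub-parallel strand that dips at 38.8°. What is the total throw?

throw_A = 45.1 × sin(41.8°) = 30.06 m
throw_B = 315 × sin(38.8°) = 197.4 m
total = 30.06 + 197.4 = 227 m

227 m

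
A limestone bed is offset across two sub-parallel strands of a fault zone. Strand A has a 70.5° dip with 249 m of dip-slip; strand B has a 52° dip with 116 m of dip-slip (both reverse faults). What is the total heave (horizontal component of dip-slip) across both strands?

heave_A = 249 × cos(70.5°) = 83.12 m
heave_B = 116 × cos(52°) = 71.42 m
total = 83.12 + 71.42 = 155 m

155 m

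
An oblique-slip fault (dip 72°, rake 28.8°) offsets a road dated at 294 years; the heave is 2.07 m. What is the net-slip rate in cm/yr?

dip-slip = heave / cos(dip) = 2.07 / cos(72°) = 6.699 m
net slip = dip-slip / sin(rake) = 6.699 / sin(28.8°) = 13.90 m
rate = 13.90 m / 294 years = 0.0473 m/yr = 4.73 cm/yr

4.73 cm/yr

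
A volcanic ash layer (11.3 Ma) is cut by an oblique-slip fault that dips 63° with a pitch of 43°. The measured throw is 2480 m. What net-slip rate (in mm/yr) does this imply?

0.361 mm/yr

dip-slip = throw / sin(dip) = 2480 / sin(63°) = 2783 m
net slip = dip-slip / sin(rake) = 2783 / sin(43°) = 4081 m
rate = 4081 m / 11.3 Ma = 0.000361 m/yr = 0.361 mm/yr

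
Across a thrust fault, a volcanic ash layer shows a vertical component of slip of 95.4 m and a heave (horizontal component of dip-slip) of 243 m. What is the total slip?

261 m

net slip = √(throw² + heave²) = √(95.4² + 243²) = 261 m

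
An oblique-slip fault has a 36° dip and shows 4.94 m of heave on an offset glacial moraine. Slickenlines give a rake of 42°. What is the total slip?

9.13 m

dip-slip = heave / cos(dip) = 4.94 / cos(36°) = 6.106 m
net slip = dip-slip / sin(rake) = 6.106 / sin(42°) = 9.13 m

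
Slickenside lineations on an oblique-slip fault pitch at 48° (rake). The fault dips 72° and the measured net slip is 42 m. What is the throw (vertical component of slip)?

dip-slip = net slip × sin(rake) = 42 m × sin(48°) = 31.21 m
throw = dip-slip × sin(dip) = 31.21 × sin(72°) = 29.7 m

29.7 m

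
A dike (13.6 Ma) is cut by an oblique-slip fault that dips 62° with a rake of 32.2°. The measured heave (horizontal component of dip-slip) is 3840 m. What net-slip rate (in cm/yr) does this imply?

dip-slip = heave / cos(dip) = 3840 / cos(62°) = 8179 m
net slip = dip-slip / sin(rake) = 8179 / sin(32.2°) = 15350 m
rate = 15350 m / 13.6 Ma = 0.00113 m/yr = 0.113 cm/yr

0.113 cm/yr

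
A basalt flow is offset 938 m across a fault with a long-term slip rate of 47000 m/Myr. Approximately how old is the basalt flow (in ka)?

20 ka

age = offset / rate = 938 m / (47000 m/Myr) = 20000 yr = 20 ka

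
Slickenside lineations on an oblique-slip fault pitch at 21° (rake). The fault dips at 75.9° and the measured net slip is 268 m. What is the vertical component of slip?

dip-slip = net slip × sin(rake) = 268 m × sin(21°) = 96.04 m
throw = dip-slip × sin(dip) = 96.04 × sin(75.9°) = 93.1 m

93.1 m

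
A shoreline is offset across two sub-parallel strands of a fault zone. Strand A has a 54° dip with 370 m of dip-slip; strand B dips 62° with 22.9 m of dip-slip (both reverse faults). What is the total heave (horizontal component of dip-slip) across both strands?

heave_A = 370 × cos(54°) = 217.5 m
heave_B = 22.9 × cos(62°) = 10.75 m
total = 217.5 + 10.75 = 228 m

228 m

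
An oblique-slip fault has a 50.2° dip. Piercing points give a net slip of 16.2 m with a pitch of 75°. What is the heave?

10 m

dip-slip = net slip × sin(rake) = 16.2 m × sin(75°) = 15.65 m
heave = dip-slip × cos(dip) = 15.65 × cos(50.2°) = 10 m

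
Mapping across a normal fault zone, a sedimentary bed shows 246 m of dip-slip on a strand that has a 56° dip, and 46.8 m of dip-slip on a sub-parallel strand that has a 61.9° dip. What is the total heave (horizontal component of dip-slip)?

160 m

heave_A = 246 × cos(56°) = 137.6 m
heave_B = 46.8 × cos(61.9°) = 22.04 m
total = 137.6 + 22.04 = 160 m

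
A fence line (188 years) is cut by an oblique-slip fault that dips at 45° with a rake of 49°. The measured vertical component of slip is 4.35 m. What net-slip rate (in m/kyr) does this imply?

dip-slip = throw / sin(dip) = 4.35 / sin(45°) = 6.152 m
net slip = dip-slip / sin(rake) = 6.152 / sin(49°) = 8.151 m
rate = 8.151 m / 188 years = 0.0434 m/yr = 43.4 m/kyr

43.4 m/kyr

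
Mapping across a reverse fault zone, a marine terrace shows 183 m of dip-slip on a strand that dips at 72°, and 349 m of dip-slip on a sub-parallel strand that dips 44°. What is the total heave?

308 m

heave_A = 183 × cos(72°) = 56.55 m
heave_B = 349 × cos(44°) = 251 m
total = 56.55 + 251 = 308 m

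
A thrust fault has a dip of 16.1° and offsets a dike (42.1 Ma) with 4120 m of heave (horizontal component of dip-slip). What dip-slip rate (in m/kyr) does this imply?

0.102 m/kyr

dip-slip = heave / cos(dip) = 4120 m / cos(16.1°) = 4288 m
rate = 4288 m / 42.1 Ma = 0.000102 m/yr = 0.102 m/kyr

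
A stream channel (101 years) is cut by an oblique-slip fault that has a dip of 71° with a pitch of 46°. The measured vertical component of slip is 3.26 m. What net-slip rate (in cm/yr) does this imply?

dip-slip = throw / sin(dip) = 3.26 / sin(71°) = 3.448 m
net slip = dip-slip / sin(rake) = 3.448 / sin(46°) = 4.793 m
rate = 4.793 m / 101 years = 0.0475 m/yr = 4.75 cm/yr

4.75 cm/yr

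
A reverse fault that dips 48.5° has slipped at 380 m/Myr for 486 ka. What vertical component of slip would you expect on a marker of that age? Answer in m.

dip-slip = rate × time = 380 m/Myr × 486 ka = 184.7 m
throw = dip-slip × sin(dip) = 184.7 × sin(48.5°) = 138 m

138 m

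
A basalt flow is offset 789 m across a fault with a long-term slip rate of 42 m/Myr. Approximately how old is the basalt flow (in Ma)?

18.8 Ma

age = offset / rate = 789 m / (42 m/Myr) = 1.88e+07 yr = 18.8 Ma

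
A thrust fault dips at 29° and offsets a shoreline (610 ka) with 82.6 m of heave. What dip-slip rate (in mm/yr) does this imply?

dip-slip = heave / cos(dip) = 82.6 m / cos(29°) = 94.44 m
rate = 94.44 m / 610 ka = 0.000155 m/yr = 0.155 mm/yr

0.155 mm/yr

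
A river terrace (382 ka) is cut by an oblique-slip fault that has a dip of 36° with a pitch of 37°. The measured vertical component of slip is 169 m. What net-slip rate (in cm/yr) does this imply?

dip-slip = throw / sin(dip) = 169 / sin(36°) = 287.5 m
net slip = dip-slip / sin(rake) = 287.5 / sin(37°) = 477.8 m
rate = 477.8 m / 382 ka = 0.00125 m/yr = 0.125 cm/yr

0.125 cm/yr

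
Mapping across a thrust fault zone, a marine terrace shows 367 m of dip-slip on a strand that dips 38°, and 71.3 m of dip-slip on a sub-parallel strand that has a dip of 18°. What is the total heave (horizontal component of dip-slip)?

357 m

heave_A = 367 × cos(38°) = 289.2 m
heave_B = 71.3 × cos(18°) = 67.81 m
total = 289.2 + 67.81 = 357 m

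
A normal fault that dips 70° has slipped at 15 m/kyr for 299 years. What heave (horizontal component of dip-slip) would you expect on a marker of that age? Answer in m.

1.53 m

dip-slip = rate × time = 15 m/kyr × 299 years = 4.485 m
heave = dip-slip × cos(dip) = 4.485 × cos(70°) = 1.53 m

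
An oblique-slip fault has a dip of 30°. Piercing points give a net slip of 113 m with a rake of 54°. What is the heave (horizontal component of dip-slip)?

79.2 m

dip-slip = net slip × sin(rake) = 113 m × sin(54°) = 91.42 m
heave = dip-slip × cos(dip) = 91.42 × cos(30°) = 79.2 m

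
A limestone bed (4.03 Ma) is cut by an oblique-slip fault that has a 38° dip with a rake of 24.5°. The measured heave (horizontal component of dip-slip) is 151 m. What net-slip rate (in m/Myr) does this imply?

115 m/Myr

dip-slip = heave / cos(dip) = 151 / cos(38°) = 191.6 m
net slip = dip-slip / sin(rake) = 191.6 / sin(24.5°) = 462.1 m
rate = 462.1 m / 4.03 Ma = 0.000115 m/yr = 115 m/Myr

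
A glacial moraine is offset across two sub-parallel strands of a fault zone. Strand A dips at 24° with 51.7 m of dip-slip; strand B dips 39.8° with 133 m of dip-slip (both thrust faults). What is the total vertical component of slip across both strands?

throw_A = 51.7 × sin(24°) = 21.03 m
throw_B = 133 × sin(39.8°) = 85.13 m
total = 21.03 + 85.13 = 106 m

106 m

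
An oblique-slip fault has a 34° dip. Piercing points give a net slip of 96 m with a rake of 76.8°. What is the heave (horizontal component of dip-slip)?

77.5 m

dip-slip = net slip × sin(rake) = 96 m × sin(76.8°) = 93.46 m
heave = dip-slip × cos(dip) = 93.46 × cos(34°) = 77.5 m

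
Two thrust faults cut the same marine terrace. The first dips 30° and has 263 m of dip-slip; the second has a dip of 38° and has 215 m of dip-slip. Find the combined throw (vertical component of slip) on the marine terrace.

throw_A = 263 × sin(30°) = 131.5 m
throw_B = 215 × sin(38°) = 132.4 m
total = 131.5 + 132.4 = 264 m

264 m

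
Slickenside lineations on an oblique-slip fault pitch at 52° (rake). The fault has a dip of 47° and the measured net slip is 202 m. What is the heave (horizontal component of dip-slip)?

dip-slip = net slip × sin(rake) = 202 m × sin(52°) = 159.2 m
heave = dip-slip × cos(dip) = 159.2 × cos(47°) = 109 m

109 m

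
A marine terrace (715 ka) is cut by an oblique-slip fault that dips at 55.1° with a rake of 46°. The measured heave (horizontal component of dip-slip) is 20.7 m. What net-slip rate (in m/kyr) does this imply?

dip-slip = heave / cos(dip) = 20.7 / cos(55.1°) = 36.18 m
net slip = dip-slip / sin(rake) = 36.18 / sin(46°) = 50.30 m
rate = 50.30 m / 715 ka = 0.0000703 m/yr = 0.0703 m/kyr

0.0703 m/kyr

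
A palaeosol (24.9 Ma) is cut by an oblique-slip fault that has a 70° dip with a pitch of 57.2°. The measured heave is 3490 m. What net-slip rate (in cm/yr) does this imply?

dip-slip = heave / cos(dip) = 3490 / cos(70°) = 10200 m
net slip = dip-slip / sin(rake) = 10200 / sin(57.2°) = 12140 m
rate = 12140 m / 24.9 Ma = 0.000488 m/yr = 0.0488 cm/yr

0.0488 cm/yr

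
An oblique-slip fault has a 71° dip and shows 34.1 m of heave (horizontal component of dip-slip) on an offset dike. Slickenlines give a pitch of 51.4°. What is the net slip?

dip-slip = heave / cos(dip) = 34.1 / cos(71°) = 104.7 m
net slip = dip-slip / sin(rake) = 104.7 / sin(51.4°) = 134 m

134 m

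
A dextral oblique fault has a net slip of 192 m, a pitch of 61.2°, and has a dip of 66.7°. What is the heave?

dip-slip = net slip × sin(rake) = 192 m × sin(61.2°) = 168.3 m
heave = dip-slip × cos(dip) = 168.3 × cos(66.7°) = 66.6 m

66.6 m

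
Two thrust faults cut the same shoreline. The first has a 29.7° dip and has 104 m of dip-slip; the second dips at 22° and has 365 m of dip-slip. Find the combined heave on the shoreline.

429 m

heave_A = 104 × cos(29.7°) = 90.34 m
heave_B = 365 × cos(22°) = 338.4 m
total = 90.34 + 338.4 = 429 m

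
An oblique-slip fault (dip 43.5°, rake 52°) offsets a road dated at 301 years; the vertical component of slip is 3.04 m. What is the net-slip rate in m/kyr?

18.6 m/kyr

dip-slip = throw / sin(dip) = 3.04 / sin(43.5°) = 4.416 m
net slip = dip-slip / sin(rake) = 4.416 / sin(52°) = 5.604 m
rate = 5.604 m / 301 years = 0.0186 m/yr = 18.6 m/kyr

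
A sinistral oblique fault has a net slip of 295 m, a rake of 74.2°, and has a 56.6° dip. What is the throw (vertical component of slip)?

237 m

dip-slip = net slip × sin(rake) = 295 m × sin(74.2°) = 283.9 m
throw = dip-slip × sin(dip) = 283.9 × sin(56.6°) = 237 m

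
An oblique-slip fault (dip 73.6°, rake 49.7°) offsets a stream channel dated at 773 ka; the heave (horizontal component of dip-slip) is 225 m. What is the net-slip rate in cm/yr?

0.135 cm/yr

dip-slip = heave / cos(dip) = 225 / cos(73.6°) = 796.9 m
net slip = dip-slip / sin(rake) = 796.9 / sin(49.7°) = 1045 m
rate = 1045 m / 773 ka = 0.00135 m/yr = 0.135 cm/yr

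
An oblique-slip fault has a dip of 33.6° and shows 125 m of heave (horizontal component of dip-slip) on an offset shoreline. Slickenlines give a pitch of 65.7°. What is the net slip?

dip-slip = heave / cos(dip) = 125 / cos(33.6°) = 150.1 m
net slip = dip-slip / sin(rake) = 150.1 / sin(65.7°) = 165 m

165 m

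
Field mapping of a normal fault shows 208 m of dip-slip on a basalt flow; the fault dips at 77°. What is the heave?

46.8 m

heave = dip-slip × cos(dip) = 208 m × cos(77°) = 46.8 m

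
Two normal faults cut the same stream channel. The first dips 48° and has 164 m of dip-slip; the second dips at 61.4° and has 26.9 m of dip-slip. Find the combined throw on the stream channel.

145 m

throw_A = 164 × sin(48°) = 121.9 m
throw_B = 26.9 × sin(61.4°) = 23.62 m
total = 121.9 + 23.62 = 145 m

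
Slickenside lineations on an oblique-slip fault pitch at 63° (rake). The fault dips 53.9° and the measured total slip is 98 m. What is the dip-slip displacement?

dip-slip = net slip × sin(rake) = 98 m × sin(63°) = 87.3 m

87.3 m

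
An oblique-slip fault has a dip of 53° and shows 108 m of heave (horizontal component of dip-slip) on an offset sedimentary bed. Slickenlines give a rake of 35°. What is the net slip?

313 m

dip-slip = heave / cos(dip) = 108 / cos(53°) = 179.5 m
net slip = dip-slip / sin(rake) = 179.5 / sin(35°) = 313 m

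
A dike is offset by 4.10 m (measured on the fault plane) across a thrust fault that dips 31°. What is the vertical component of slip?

2.11 m

throw = dip-slip × sin(dip) = 4.10 m × sin(31°) = 2.11 m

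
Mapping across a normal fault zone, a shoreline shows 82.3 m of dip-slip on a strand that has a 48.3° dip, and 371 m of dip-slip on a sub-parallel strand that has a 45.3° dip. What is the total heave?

316 m

heave_A = 82.3 × cos(48.3°) = 54.75 m
heave_B = 371 × cos(45.3°) = 261 m
total = 54.75 + 261 = 316 m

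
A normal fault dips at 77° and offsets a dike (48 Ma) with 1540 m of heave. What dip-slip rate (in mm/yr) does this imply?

0.143 mm/yr

dip-slip = heave / cos(dip) = 1540 m / cos(77°) = 6846 m
rate = 6846 m / 48 Ma = 0.000143 m/yr = 0.143 mm/yr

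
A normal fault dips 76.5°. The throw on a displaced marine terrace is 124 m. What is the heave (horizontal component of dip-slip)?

heave = throw / tan(dip) = 124 / tan(76.5°) = 29.8 m

29.8 m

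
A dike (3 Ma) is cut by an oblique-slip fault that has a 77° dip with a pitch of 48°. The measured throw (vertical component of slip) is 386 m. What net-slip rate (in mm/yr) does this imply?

dip-slip = throw / sin(dip) = 386 / sin(77°) = 396.2 m
net slip = dip-slip / sin(rake) = 396.2 / sin(48°) = 533.1 m
rate = 533.1 m / 3 Ma = 0.000178 m/yr = 0.178 mm/yr

0.178 mm/yr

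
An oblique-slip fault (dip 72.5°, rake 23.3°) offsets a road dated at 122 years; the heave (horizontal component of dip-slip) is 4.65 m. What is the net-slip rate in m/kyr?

dip-slip = heave / cos(dip) = 4.65 / cos(72.5°) = 15.46 m
net slip = dip-slip / sin(rake) = 15.46 / sin(23.3°) = 39.09 m
rate = 39.09 m / 122 years = 0.320 m/yr = 320 m/kyr

320 m/kyr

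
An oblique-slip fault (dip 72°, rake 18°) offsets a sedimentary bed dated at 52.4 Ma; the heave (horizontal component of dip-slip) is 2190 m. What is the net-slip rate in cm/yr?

dip-slip = heave / cos(dip) = 2190 / cos(72°) = 7087 m
net slip = dip-slip / sin(rake) = 7087 / sin(18°) = 22930 m
rate = 22930 m / 52.4 Ma = 0.000438 m/yr = 0.0438 cm/yr

0.0438 cm/yr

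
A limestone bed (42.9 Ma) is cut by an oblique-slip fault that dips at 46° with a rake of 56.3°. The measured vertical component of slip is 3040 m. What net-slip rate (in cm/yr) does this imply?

0.0118 cm/yr

dip-slip = throw / sin(dip) = 3040 / sin(46°) = 4226 m
net slip = dip-slip / sin(rake) = 4226 / sin(56.3°) = 5080 m
rate = 5080 m / 42.9 Ma = 0.000118 m/yr = 0.0118 cm/yr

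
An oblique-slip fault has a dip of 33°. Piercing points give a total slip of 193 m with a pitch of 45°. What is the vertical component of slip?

dip-slip = net slip × sin(rake) = 193 m × sin(45°) = 136.5 m
throw = dip-slip × sin(dip) = 136.5 × sin(33°) = 74.3 m

74.3 m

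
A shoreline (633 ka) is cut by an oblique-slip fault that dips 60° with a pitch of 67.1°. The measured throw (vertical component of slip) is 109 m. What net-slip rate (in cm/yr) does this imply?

dip-slip = throw / sin(dip) = 109 / sin(60°) = 125.9 m
net slip = dip-slip / sin(rake) = 125.9 / sin(67.1°) = 136.6 m
rate = 136.6 m / 633 ka = 0.000216 m/yr = 0.0216 cm/yr

0.0216 cm/yr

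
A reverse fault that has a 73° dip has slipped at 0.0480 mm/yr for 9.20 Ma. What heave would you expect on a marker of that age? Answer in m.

dip-slip = rate × time = 0.0480 mm/yr × 9.20 Ma = 441.6 m
heave = dip-slip × cos(dip) = 441.6 × cos(73°) = 129 m

129 m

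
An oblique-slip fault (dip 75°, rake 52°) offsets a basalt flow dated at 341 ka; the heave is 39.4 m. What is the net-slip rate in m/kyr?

dip-slip = heave / cos(dip) = 39.4 / cos(75°) = 152.2 m
net slip = dip-slip / sin(rake) = 152.2 / sin(52°) = 193.2 m
rate = 193.2 m / 341 ka = 0.000567 m/yr = 0.567 m/kyr

0.567 m/kyr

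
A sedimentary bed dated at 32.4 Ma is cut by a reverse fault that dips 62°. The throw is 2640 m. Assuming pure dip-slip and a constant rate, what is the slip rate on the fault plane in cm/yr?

dip-slip = throw / sin(dip) = 2640 m / sin(62°) = 2990 m
rate = 2990 m / 32.4 Ma = 0.0000923 m/yr = 0.00923 cm/yr

0.00923 cm/yr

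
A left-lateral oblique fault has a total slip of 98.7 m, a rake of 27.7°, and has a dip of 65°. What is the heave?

19.4 m

dip-slip = net slip × sin(rake) = 98.7 m × sin(27.7°) = 45.88 m
heave = dip-slip × cos(dip) = 45.88 × cos(65°) = 19.4 m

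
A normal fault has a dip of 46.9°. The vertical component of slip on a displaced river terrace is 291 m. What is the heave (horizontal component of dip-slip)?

heave = throw / tan(dip) = 291 / tan(46.9°) = 272 m

272 m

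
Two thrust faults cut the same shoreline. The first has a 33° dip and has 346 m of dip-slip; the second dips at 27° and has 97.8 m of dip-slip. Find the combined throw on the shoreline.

233 m

throw_A = 346 × sin(33°) = 188.4 m
throw_B = 97.8 × sin(27°) = 44.40 m
total = 188.4 + 44.40 = 233 m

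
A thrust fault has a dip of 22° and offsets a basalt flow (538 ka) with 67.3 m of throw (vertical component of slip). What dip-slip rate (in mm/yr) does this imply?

dip-slip = throw / sin(dip) = 67.3 m / sin(22°) = 179.7 m
rate = 179.7 m / 538 ka = 0.000334 m/yr = 0.334 mm/yr

0.334 mm/yr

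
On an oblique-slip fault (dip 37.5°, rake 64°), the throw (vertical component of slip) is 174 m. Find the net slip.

318 m

dip-slip = throw / sin(dip) = 174 / sin(37.5°) = 285.8 m
net slip = dip-slip / sin(rake) = 285.8 / sin(64°) = 318 m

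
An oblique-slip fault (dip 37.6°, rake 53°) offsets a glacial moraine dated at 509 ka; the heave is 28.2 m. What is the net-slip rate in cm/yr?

dip-slip = heave / cos(dip) = 28.2 / cos(37.6°) = 35.59 m
net slip = dip-slip / sin(rake) = 35.59 / sin(53°) = 44.57 m
rate = 44.57 m / 509 ka = 0.0000876 m/yr = 0.00876 cm/yr

0.00876 cm/yr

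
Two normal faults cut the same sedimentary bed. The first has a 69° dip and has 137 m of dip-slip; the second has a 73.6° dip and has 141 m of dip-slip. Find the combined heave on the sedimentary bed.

88.9 m

heave_A = 137 × cos(69°) = 49.10 m
heave_B = 141 × cos(73.6°) = 39.81 m
total = 49.10 + 39.81 = 88.9 m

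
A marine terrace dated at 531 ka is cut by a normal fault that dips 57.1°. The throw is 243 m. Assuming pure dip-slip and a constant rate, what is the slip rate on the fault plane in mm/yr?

0.545 mm/yr

dip-slip = throw / sin(dip) = 243 m / sin(57.1°) = 289.4 m
rate = 289.4 m / 531 ka = 0.000545 m/yr = 0.545 mm/yr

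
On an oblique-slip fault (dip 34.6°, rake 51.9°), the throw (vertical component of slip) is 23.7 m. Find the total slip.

53 m

dip-slip = throw / sin(dip) = 23.7 / sin(34.6°) = 41.74 m
net slip = dip-slip / sin(rake) = 41.74 / sin(51.9°) = 53 m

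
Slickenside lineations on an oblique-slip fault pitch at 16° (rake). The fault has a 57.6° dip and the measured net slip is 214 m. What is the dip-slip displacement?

59 m

dip-slip = net slip × sin(rake) = 214 m × sin(16°) = 59 m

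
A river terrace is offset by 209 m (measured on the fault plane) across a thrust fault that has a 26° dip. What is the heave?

heave = dip-slip × cos(dip) = 209 m × cos(26°) = 188 m

188 m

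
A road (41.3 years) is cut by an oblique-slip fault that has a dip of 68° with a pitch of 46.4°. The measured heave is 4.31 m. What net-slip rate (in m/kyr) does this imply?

385 m/kyr

dip-slip = heave / cos(dip) = 4.31 / cos(68°) = 11.51 m
net slip = dip-slip / sin(rake) = 11.51 / sin(46.4°) = 15.89 m
rate = 15.89 m / 41.3 years = 0.385 m/yr = 385 m/kyr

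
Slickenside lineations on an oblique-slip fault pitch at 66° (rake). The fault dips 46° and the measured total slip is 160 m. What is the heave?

102 m

dip-slip = net slip × sin(rake) = 160 m × sin(66°) = 146.2 m
heave = dip-slip × cos(dip) = 146.2 × cos(46°) = 102 m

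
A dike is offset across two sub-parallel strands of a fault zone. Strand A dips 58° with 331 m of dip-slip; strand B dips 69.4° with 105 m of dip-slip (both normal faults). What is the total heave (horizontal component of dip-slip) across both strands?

heave_A = 331 × cos(58°) = 175.4 m
heave_B = 105 × cos(69.4°) = 36.94 m
total = 175.4 + 36.94 = 212 m

212 m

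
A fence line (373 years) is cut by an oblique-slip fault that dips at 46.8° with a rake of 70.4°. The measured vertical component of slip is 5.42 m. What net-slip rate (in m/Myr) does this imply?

dip-slip = throw / sin(dip) = 5.42 / sin(46.8°) = 7.435 m
net slip = dip-slip / sin(rake) = 7.435 / sin(70.4°) = 7.892 m
rate = 7.892 m / 373 years = 0.0212 m/yr = 21200 m/Myr

21200 m/Myr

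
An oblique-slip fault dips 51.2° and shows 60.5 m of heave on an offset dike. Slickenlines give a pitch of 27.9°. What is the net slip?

dip-slip = heave / cos(dip) = 60.5 / cos(51.2°) = 96.55 m
net slip = dip-slip / sin(rake) = 96.55 / sin(27.9°) = 206 m

206 m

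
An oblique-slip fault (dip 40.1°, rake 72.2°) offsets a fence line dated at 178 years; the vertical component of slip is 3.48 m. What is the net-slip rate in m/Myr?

dip-slip = throw / sin(dip) = 3.48 / sin(40.1°) = 5.403 m
net slip = dip-slip / sin(rake) = 5.403 / sin(72.2°) = 5.674 m
rate = 5.674 m / 178 years = 0.0319 m/yr = 31900 m/Myr

31900 m/Myr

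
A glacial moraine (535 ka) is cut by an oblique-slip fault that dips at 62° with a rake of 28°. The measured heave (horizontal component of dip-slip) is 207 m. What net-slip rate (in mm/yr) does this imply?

dip-slip = heave / cos(dip) = 207 / cos(62°) = 440.9 m
net slip = dip-slip / sin(rake) = 440.9 / sin(28°) = 939.2 m
rate = 939.2 m / 535 ka = 0.00176 m/yr = 1.76 mm/yr

1.76 mm/yr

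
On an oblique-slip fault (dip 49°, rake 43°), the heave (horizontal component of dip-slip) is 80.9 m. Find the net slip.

181 m

dip-slip = heave / cos(dip) = 80.9 / cos(49°) = 123.3 m
net slip = dip-slip / sin(rake) = 123.3 / sin(43°) = 181 m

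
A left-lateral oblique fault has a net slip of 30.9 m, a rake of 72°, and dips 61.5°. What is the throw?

25.8 m

dip-slip = net slip × sin(rake) = 30.9 m × sin(72°) = 29.39 m
throw = dip-slip × sin(dip) = 29.39 × sin(61.5°) = 25.8 m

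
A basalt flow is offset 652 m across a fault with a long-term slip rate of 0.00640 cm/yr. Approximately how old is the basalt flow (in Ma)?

10.2 Ma

age = offset / rate = 652 m / (0.00640 cm/yr) = 1.02e+07 yr = 10.2 Ma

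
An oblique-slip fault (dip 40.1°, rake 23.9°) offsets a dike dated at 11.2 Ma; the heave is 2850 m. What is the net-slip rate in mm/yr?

0.821 mm/yr

dip-slip = heave / cos(dip) = 2850 / cos(40.1°) = 3726 m
net slip = dip-slip / sin(rake) = 3726 / sin(23.9°) = 9196 m
rate = 9196 m / 11.2 Ma = 0.000821 m/yr = 0.821 mm/yr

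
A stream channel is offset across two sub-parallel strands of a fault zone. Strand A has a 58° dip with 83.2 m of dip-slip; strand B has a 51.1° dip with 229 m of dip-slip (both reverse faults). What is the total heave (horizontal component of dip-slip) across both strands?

heave_A = 83.2 × cos(58°) = 44.09 m
heave_B = 229 × cos(51.1°) = 143.8 m
total = 44.09 + 143.8 = 188 m

188 m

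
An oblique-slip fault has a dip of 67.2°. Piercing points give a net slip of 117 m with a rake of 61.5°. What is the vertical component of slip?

dip-slip = net slip × sin(rake) = 117 m × sin(61.5°) = 102.8 m
throw = dip-slip × sin(dip) = 102.8 × sin(67.2°) = 94.8 m

94.8 m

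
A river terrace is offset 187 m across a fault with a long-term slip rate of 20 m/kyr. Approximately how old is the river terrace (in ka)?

age = offset / rate = 187 m / (20 m/kyr) = 9350 yr = 9.35 ka

9.35 ka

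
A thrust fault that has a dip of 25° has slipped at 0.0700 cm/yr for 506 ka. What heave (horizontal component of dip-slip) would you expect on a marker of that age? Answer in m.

321 m

dip-slip = rate × time = 0.0700 cm/yr × 506 ka = 354.2 m
heave = dip-slip × cos(dip) = 354.2 × cos(25°) = 321 m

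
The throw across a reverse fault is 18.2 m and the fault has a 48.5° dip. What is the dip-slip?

24.3 m

dip-slip = throw / sin(dip) = 18.2 / sin(48.5°) = 24.3 m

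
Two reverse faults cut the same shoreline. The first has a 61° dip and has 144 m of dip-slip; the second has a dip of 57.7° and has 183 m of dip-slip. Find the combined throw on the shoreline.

throw_A = 144 × sin(61°) = 125.9 m
throw_B = 183 × sin(57.7°) = 154.7 m
total = 125.9 + 154.7 = 281 m

281 m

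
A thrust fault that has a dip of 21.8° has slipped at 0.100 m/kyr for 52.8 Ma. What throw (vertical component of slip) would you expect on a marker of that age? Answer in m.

1960 m

dip-slip = rate × time = 0.100 m/kyr × 52.8 Ma = 5280 m
throw = dip-slip × sin(dip) = 5280 × sin(21.8°) = 1960 m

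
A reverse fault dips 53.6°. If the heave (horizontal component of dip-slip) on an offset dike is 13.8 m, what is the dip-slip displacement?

23.3 m

dip-slip = heave / cos(dip) = 13.8 / cos(53.6°) = 23.3 m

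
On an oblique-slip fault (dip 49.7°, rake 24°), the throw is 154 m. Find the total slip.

dip-slip = throw / sin(dip) = 154 / sin(49.7°) = 201.9 m
net slip = dip-slip / sin(rake) = 201.9 / sin(24°) = 496 m

496 m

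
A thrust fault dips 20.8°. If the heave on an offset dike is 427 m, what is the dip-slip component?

457 m

dip-slip = heave / cos(dip) = 427 / cos(20.8°) = 457 m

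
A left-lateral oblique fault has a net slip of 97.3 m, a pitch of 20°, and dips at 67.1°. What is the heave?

12.9 m

dip-slip = net slip × sin(rake) = 97.3 m × sin(20°) = 33.28 m
heave = dip-slip × cos(dip) = 33.28 × cos(67.1°) = 12.9 m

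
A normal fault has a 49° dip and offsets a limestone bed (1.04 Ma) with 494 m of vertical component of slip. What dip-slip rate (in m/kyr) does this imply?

dip-slip = throw / sin(dip) = 494 m / sin(49°) = 654.6 m
rate = 654.6 m / 1.04 Ma = 0.000629 m/yr = 0.629 m/kyr

0.629 m/kyr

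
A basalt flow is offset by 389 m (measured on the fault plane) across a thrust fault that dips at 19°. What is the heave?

368 m

heave = dip-slip × cos(dip) = 389 m × cos(19°) = 368 m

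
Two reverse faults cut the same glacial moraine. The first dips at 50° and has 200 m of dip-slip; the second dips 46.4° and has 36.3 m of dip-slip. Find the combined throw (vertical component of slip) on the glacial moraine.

179 m

throw_A = 200 × sin(50°) = 153.2 m
throw_B = 36.3 × sin(46.4°) = 26.29 m
total = 153.2 + 26.29 = 179 m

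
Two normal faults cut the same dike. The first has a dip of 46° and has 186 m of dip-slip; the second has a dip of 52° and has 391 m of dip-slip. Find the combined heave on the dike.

370 m

heave_A = 186 × cos(46°) = 129.2 m
heave_B = 391 × cos(52°) = 240.7 m
total = 129.2 + 240.7 = 370 m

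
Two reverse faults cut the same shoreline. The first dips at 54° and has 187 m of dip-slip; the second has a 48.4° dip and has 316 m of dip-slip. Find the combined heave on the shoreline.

320 m

heave_A = 187 × cos(54°) = 109.9 m
heave_B = 316 × cos(48.4°) = 209.8 m
total = 109.9 + 209.8 = 320 m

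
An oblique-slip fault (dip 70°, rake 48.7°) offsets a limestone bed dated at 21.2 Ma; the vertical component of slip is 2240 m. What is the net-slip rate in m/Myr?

dip-slip = throw / sin(dip) = 2240 / sin(70°) = 2384 m
net slip = dip-slip / sin(rake) = 2384 / sin(48.7°) = 3173 m
rate = 3173 m / 21.2 Ma = 0.000150 m/yr = 150 m/Myr

150 m/Myr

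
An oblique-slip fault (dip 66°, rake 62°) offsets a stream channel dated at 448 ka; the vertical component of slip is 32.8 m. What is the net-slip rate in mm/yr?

dip-slip = throw / sin(dip) = 32.8 / sin(66°) = 35.90 m
net slip = dip-slip / sin(rake) = 35.90 / sin(62°) = 40.66 m
rate = 40.66 m / 448 ka = 0.0000908 m/yr = 0.0908 mm/yr

0.0908 mm/yr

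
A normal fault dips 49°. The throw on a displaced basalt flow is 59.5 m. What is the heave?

51.7 m

heave = throw / tan(dip) = 59.5 / tan(49°) = 51.7 m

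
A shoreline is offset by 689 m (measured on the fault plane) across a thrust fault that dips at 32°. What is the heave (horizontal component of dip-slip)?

heave = dip-slip × cos(dip) = 689 m × cos(32°) = 584 m

584 m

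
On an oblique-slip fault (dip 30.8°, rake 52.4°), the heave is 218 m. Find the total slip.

320 m

dip-slip = heave / cos(dip) = 218 / cos(30.8°) = 253.8 m
net slip = dip-slip / sin(rake) = 253.8 / sin(52.4°) = 320 m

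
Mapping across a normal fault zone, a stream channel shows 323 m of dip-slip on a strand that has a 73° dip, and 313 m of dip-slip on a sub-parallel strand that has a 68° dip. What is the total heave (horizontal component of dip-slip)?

212 m

heave_A = 323 × cos(73°) = 94.44 m
heave_B = 313 × cos(68°) = 117.3 m
total = 94.44 + 117.3 = 212 m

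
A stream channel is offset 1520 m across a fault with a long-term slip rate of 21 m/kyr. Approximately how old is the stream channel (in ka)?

72.4 ka

age = offset / rate = 1520 m / (21 m/kyr) = 72400 yr = 72.4 ka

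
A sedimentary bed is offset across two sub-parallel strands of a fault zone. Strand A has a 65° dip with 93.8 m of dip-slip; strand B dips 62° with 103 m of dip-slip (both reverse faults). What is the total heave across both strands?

heave_A = 93.8 × cos(65°) = 39.64 m
heave_B = 103 × cos(62°) = 48.36 m
total = 39.64 + 48.36 = 88 m

88 m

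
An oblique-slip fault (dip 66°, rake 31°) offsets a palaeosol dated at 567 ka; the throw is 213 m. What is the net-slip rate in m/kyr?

dip-slip = throw / sin(dip) = 213 / sin(66°) = 233.2 m
net slip = dip-slip / sin(rake) = 233.2 / sin(31°) = 452.7 m
rate = 452.7 m / 567 ka = 0.000798 m/yr = 0.798 m/kyr

0.798 m/kyr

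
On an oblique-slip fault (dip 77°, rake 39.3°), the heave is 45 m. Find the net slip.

dip-slip = heave / cos(dip) = 45 / cos(77°) = 200 m
net slip = dip-slip / sin(rake) = 200 / sin(39.3°) = 316 m

316 m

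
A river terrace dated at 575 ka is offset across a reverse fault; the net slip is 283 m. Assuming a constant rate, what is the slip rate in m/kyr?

0.492 m/kyr

rate = 283 m / 575 ka = 0.000492 m/yr = 0.492 m/kyr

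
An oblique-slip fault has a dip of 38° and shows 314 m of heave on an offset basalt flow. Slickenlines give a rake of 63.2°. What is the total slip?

dip-slip = heave / cos(dip) = 314 / cos(38°) = 398.5 m
net slip = dip-slip / sin(rake) = 398.5 / sin(63.2°) = 446 m

446 m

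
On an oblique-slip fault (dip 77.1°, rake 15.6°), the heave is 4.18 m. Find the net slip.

69.6 m

dip-slip = heave / cos(dip) = 4.18 / cos(77.1°) = 18.72 m
net slip = dip-slip / sin(rake) = 18.72 / sin(15.6°) = 69.6 m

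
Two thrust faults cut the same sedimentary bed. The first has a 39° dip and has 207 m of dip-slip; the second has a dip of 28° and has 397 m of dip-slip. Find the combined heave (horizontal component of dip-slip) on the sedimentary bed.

heave_A = 207 × cos(39°) = 160.9 m
heave_B = 397 × cos(28°) = 350.5 m
total = 160.9 + 350.5 = 511 m

511 m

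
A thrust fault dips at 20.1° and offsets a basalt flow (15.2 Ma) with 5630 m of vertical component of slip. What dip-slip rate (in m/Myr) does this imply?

dip-slip = throw / sin(dip) = 5630 m / sin(20.1°) = 16380 m
rate = 16380 m / 15.2 Ma = 0.00108 m/yr = 1080 m/Myr

1080 m/Myr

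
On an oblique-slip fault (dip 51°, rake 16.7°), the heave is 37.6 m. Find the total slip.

208 m

dip-slip = heave / cos(dip) = 37.6 / cos(51°) = 59.75 m
net slip = dip-slip / sin(rake) = 59.75 / sin(16.7°) = 208 m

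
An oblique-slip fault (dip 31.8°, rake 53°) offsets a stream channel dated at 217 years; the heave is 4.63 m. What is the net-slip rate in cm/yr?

dip-slip = heave / cos(dip) = 4.63 / cos(31.8°) = 5.448 m
net slip = dip-slip / sin(rake) = 5.448 / sin(53°) = 6.821 m
rate = 6.821 m / 217 years = 0.0314 m/yr = 3.14 cm/yr

3.14 cm/yr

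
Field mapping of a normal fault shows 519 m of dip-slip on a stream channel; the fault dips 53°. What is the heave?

heave = dip-slip × cos(dip) = 519 m × cos(53°) = 312 m

312 m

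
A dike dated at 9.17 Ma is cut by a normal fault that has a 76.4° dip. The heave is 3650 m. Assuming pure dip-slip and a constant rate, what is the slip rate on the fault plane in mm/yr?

1.69 mm/yr

dip-slip = heave / cos(dip) = 3650 m / cos(76.4°) = 15520 m
rate = 15520 m / 9.17 Ma = 0.00169 m/yr = 1.69 mm/yr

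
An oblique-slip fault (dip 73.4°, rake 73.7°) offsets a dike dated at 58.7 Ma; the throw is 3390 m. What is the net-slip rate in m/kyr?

0.0628 m/kyr

dip-slip = throw / sin(dip) = 3390 / sin(73.4°) = 3537 m
net slip = dip-slip / sin(rake) = 3537 / sin(73.7°) = 3686 m
rate = 3686 m / 58.7 Ma = 0.0000628 m/yr = 0.0628 m/kyr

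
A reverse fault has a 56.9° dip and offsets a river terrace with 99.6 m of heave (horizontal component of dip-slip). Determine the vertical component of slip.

throw = heave × tan(dip) = 99.6 × tan(56.9°) = 153 m

153 m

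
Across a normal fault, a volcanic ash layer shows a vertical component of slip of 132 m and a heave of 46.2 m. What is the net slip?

140 m

net slip = √(throw² + heave²) = √(132² + 46.2²) = 140 m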